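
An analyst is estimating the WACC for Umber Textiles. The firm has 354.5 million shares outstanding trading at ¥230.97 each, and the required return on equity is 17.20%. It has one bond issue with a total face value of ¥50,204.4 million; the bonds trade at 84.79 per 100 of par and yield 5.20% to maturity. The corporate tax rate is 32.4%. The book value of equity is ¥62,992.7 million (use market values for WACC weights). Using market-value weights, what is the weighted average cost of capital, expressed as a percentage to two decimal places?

12.52%

Market value of equity E = 230.97 × 354.5m = 81878.865m. Market value of debt D = 50204.4m × 84.79/100 = 42568.31076m.
Total capital V = 81878.865 + 42568.31076 = 124447.17576.
Equity: weight = 81878.865/124447.17576 = 0.6579; cost = 17.2%.
Bonds outstanding: weight = 42568.31076/124447.17576 = 0.3421; after-tax cost = 5.2% × (1 − 32.4%) = 3.5152%.
WACC = 0.6579 × 17.2000% + 0.3421 × 3.5152% = 12.5190%.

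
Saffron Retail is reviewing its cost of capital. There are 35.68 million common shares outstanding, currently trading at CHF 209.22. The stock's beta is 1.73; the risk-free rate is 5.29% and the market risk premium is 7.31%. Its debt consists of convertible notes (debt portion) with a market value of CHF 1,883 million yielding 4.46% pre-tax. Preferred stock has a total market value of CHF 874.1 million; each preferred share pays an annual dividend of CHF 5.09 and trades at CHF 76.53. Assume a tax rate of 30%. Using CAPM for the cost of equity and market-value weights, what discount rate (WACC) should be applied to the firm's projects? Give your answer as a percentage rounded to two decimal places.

14.24%

Cost of equity via CAPM: Re = 5.29% + 1.73 × 7.31% = 17.9363%.
Cost of preferred: Rp = 5.09 / 76.53 = 6.6510%.
Market value of equity E = 209.22 × 35.68m = 7464.9696m.
Total capital V = 7464.9696 + 874.1 + 1883 = 10222.0696.
Equity: weight = 7464.9696/10222.0696 = 0.7303; cost = 17.9363%.
Preferred: weight = 874.1/10222.0696 = 0.0855; cost = 6.651%.
Convertible notes (debt portion): weight = 1883/10222.0696 = 0.1842; after-tax cost = 4.46% × (1 − 30%) = 3.1220%.
WACC = 0.7303 × 17.9363% + 0.0855 × 6.6510% + 0.1842 × 3.1220% = 14.2424%.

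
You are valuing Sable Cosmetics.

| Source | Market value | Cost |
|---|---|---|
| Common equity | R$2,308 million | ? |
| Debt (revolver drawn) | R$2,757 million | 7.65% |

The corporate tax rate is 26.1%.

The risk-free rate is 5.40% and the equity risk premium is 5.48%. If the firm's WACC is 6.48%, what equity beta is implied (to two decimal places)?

Total capital V = 2308 + 2757 = 5065.
Equity weight = 2308/5065 = 0.4557.
Revolver drawn weight = 2757/5065 = 0.5443.
Debt contribution = 0.5443 × 7.65% × (1 − 26.1%) = 3.0773%.
Required equity contribution = 6.48% − 3.0773% = 3.4027%  ⇒  Re = 7.4675%.
CAPM: 7.4675% = 5.4% + β × 5.48%  ⇒  β = 0.3773.

0.38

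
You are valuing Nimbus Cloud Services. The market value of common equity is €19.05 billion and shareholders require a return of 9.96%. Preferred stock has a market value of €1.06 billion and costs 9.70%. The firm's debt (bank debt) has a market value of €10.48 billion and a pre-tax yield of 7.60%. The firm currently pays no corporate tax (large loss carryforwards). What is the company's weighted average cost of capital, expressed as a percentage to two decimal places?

Total capital V = 19.05 + 1.06 + 10.48 = 30.59.
Equity: weight = 19.05/30.59 = 0.6228; cost = 9.96%.
Preferred: weight = 1.06/30.59 = 0.0347; cost = 9.7%.
Bank debt: weight = 10.48/30.59 = 0.3426; after-tax cost = 7.6% × (1 − 0%) = 7.6000%.
WACC = 0.6228 × 9.9600% + 0.0347 × 9.7000% + 0.3426 × 7.6000% = 9.1425%.

9.14%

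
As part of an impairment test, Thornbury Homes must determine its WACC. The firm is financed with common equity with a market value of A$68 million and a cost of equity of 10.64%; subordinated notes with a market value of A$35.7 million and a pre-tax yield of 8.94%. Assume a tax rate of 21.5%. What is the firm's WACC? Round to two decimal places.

Total capital V = 68 + 35.7 = 103.7.
Equity: weight = 68/103.7 = 0.6557; cost = 10.64%.
Subordinated notes: weight = 35.7/103.7 = 0.3443; after-tax cost = 8.94% × (1 − 21.5%) = 7.0179%.
WACC = 0.6557 × 10.6400% + 0.3443 × 7.0179% = 9.3930%.

9.39%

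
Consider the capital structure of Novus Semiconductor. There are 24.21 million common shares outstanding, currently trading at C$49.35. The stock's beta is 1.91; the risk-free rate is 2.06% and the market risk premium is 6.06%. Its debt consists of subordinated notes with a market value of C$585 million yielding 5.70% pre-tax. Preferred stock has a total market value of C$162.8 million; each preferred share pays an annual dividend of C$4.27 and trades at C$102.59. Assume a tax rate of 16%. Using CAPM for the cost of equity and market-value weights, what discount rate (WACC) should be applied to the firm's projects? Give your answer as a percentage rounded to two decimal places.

Cost of equity via CAPM: Re = 2.06% + 1.91 × 6.06% = 13.6346%.
Cost of preferred: Rp = 4.27 / 102.59 = 4.1622%.
Market value of equity E = 49.35 × 24.21m = 1194.7635m.
Total capital V = 1194.7635 + 162.8 + 585 = 1942.5635.
Equity: weight = 1194.7635/1942.5635 = 0.6150; cost = 13.6346%.
Preferred: weight = 162.8/1942.5635 = 0.0838; cost = 4.1622%.
Subordinated notes: weight = 585/1942.5635 = 0.3011; after-tax cost = 5.7% × (1 − 16%) = 4.7880%.
WACC = 0.6150 × 13.6346% + 0.0838 × 4.1622% + 0.3011 × 4.7880% = 10.1766%.

10.18%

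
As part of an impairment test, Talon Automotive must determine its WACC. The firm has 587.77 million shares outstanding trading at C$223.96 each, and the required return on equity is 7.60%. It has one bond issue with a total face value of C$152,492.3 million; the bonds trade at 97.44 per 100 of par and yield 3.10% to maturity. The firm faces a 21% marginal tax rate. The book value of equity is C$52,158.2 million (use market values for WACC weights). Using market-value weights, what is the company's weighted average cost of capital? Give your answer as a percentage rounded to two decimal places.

Market value of equity E = 223.96 × 587.77m = 131636.9692m. Market value of debt D = 152492.3m × 97.44/100 = 148588.49712m.
Total capital V = 131636.9692 + 148588.49712 = 280225.46632.
Equity: weight = 131636.9692/280225.46632 = 0.4698; cost = 7.6%.
Bonds outstanding: weight = 148588.49712/280225.46632 = 0.5302; after-tax cost = 3.1% × (1 − 21%) = 2.4490%.
WACC = 0.4698 × 7.6000% + 0.5302 × 2.4490% = 4.8687%.

4.87%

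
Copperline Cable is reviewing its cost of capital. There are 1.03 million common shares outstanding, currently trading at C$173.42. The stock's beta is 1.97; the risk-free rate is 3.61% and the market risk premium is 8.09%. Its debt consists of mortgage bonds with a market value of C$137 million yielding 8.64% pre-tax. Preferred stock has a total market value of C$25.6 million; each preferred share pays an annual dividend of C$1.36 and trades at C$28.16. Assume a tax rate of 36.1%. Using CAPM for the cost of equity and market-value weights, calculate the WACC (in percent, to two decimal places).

Cost of equity via CAPM: Re = 3.61% + 1.97 × 8.09% = 19.5473%.
Cost of preferred: Rp = 1.36 / 28.16 = 4.8295%.
Market value of equity E = 173.42 × 1.03m = 178.6226m.
Total capital V = 178.6226 + 25.6 + 137 = 341.2226.
Equity: weight = 178.6226/341.2226 = 0.5235; cost = 19.5473%.
Preferred: weight = 25.6/341.2226 = 0.0750; cost = 4.8295%.
Mortgage bonds: weight = 137/341.2226 = 0.4015; after-tax cost = 8.64% × (1 − 36.1%) = 5.5210%.
WACC = 0.5235 × 19.5473% + 0.0750 × 4.8295% + 0.4015 × 5.5210% = 12.8116%.

12.81%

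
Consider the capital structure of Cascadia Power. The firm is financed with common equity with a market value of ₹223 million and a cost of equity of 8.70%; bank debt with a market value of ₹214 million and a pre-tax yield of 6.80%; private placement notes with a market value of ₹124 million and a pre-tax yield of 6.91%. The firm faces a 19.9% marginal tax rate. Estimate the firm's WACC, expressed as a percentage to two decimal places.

Total capital V = 223 + 214 + 124 = 561.
Equity: weight = 223/561 = 0.3975; cost = 8.7%.
Bank debt: weight = 214/561 = 0.3815; after-tax cost = 6.8% × (1 − 19.9%) = 5.4468%.
Private placement notes: weight = 124/561 = 0.2210; after-tax cost = 6.91% × (1 − 19.9%) = 5.5349%.
WACC = 0.3975 × 8.7000% + 0.3815 × 5.4468% + 0.2210 × 5.5349% = 6.7594%.

6.76%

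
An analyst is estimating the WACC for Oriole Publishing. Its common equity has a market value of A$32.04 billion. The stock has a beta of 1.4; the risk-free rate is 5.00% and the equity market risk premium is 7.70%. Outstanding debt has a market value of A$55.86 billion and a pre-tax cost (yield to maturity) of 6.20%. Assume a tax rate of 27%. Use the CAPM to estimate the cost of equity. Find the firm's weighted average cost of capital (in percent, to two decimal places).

8.63%

Cost of equity via CAPM: Re = 5.0% + 1.4 × 7.7% = 15.7800%.
Total capital V = 32.04 + 55.86 = 87.9.
Equity: weight = 32.04/87.9 = 0.3645; cost = 15.78%.
Debt: weight = 55.86/87.9 = 0.6355; after-tax cost = 6.2% × (1 − 27%) = 4.5260%.
WACC = 0.3645 × 15.7800% + 0.6355 × 4.5260% = 8.6281%.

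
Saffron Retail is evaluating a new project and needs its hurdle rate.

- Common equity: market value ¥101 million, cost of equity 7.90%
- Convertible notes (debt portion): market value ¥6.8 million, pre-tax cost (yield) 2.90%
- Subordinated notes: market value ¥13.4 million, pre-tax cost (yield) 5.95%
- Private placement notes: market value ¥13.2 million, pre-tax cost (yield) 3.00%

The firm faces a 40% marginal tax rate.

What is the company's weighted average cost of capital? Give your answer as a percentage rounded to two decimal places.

6.56%

Total capital V = 101 + 6.8 + 13.4 + 13.2 = 134.4.
Equity: weight = 101/134.4 = 0.7515; cost = 7.9%.
Convertible notes (debt portion): weight = 6.8/134.4 = 0.0506; after-tax cost = 2.9% × (1 − 40%) = 1.7400%.
Subordinated notes: weight = 13.4/134.4 = 0.0997; after-tax cost = 5.95% × (1 − 40%) = 3.5700%.
Private placement notes: weight = 13.2/134.4 = 0.0982; after-tax cost = 3% × (1 − 40%) = 1.8000%.
WACC = 0.7515 × 7.9000% + 0.0506 × 1.7400% + 0.0997 × 3.5700% + 0.0982 × 1.8000% = 6.5575%.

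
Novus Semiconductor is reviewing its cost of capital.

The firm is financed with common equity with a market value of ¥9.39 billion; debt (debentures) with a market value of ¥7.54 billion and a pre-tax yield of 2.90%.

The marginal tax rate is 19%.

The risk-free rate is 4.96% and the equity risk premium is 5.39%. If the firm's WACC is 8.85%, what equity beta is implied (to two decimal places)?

Total capital V = 9.39 + 7.54 = 16.93.
Equity weight = 9.39/16.93 = 0.5546.
Debentures weight = 7.54/16.93 = 0.4454.
Debt contribution = 0.4454 × 2.9% × (1 − 19%) = 1.0462%.
Required equity contribution = 8.85% − 1.0462% = 7.8038%  ⇒  Re = 14.0702%.
CAPM: 14.0702% = 4.96% + β × 5.39%  ⇒  β = 1.6902.

1.69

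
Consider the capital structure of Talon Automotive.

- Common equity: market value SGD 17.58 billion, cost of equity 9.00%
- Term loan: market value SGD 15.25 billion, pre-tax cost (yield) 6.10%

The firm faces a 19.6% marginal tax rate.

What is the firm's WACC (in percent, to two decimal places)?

7.10%

Total capital V = 17.58 + 15.25 = 32.83.
Equity: weight = 17.58/32.83 = 0.5355; cost = 9%.
Term loan: weight = 15.25/32.83 = 0.4645; after-tax cost = 6.1% × (1 − 19.6%) = 4.9044%.
WACC = 0.5355 × 9.0000% + 0.4645 × 4.9044% = 7.0975%.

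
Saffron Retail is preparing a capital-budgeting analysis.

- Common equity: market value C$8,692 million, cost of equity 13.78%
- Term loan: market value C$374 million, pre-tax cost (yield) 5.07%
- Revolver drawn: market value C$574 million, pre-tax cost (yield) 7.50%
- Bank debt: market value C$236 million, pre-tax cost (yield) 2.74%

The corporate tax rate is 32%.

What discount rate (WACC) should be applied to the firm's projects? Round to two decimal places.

Total capital V = 8692 + 374 + 574 + 236 = 9876.
Equity: weight = 8692/9876 = 0.8801; cost = 13.78%.
Term loan: weight = 374/9876 = 0.0379; after-tax cost = 5.07% × (1 − 32%) = 3.4476%.
Revolver drawn: weight = 574/9876 = 0.0581; after-tax cost = 7.5% × (1 − 32%) = 5.1000%.
Bank debt: weight = 236/9876 = 0.0239; after-tax cost = 2.74% × (1 − 32%) = 1.8632%.
WACC = 0.8801 × 13.7800% + 0.0379 × 3.4476% + 0.0581 × 5.1000% + 0.0239 × 1.8632% = 12.5995%.

12.60%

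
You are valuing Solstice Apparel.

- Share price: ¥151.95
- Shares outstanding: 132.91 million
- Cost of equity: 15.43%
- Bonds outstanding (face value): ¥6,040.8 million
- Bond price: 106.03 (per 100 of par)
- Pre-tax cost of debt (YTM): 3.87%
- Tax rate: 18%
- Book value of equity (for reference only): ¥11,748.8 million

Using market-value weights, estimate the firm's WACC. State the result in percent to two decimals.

12.48%

Market value of equity E = 151.95 × 132.91m = 20195.6745m. Market value of debt D = 6040.8m × 106.03/100 = 6405.06024m.
Total capital V = 20195.6745 + 6405.06024 = 26600.73474.
Equity: weight = 20195.6745/26600.73474 = 0.7592; cost = 15.43%.
Bonds outstanding: weight = 6405.06024/26600.73474 = 0.2408; after-tax cost = 3.87% × (1 − 18%) = 3.1734%.
WACC = 0.7592 × 15.4300% + 0.2408 × 3.1734% = 12.4788%.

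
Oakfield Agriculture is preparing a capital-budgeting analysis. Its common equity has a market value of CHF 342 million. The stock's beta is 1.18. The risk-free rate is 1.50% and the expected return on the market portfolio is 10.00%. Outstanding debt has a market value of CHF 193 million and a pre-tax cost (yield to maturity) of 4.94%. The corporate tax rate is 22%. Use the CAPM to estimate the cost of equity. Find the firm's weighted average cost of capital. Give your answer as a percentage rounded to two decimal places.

Market risk premium = 10.0% − 1.5% = 8.5%.
Cost of equity via CAPM: Re = 1.5% + 1.18 × 8.5% = 11.5300%.
Total capital V = 342 + 193 = 535.
Equity: weight = 342/535 = 0.6393; cost = 11.53%.
Debt: weight = 193/535 = 0.3607; after-tax cost = 4.94% × (1 − 22%) = 3.8532%.
WACC = 0.6393 × 11.5300% + 0.3607 × 3.8532% = 8.7606%.

8.76%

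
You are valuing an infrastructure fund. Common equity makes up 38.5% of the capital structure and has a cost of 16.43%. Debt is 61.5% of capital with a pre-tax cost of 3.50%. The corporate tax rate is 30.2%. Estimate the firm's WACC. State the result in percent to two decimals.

7.83%

After-tax cost of debt = 3.5% × (1 − 30.2%) = 2.4430%.
WACC = 0.385 × 16.4300% + 0.615 × 2.4430% = 7.8280%.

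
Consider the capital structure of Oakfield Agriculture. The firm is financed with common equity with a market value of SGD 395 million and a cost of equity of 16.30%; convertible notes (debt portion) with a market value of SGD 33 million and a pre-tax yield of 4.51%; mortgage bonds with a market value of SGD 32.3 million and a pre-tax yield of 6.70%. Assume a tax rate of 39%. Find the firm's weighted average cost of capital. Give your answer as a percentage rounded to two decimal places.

14.47%

Total capital V = 395 + 33 + 32.3 = 460.3.
Equity: weight = 395/460.3 = 0.8581; cost = 16.3%.
Convertible notes (debt portion): weight = 33/460.3 = 0.0717; after-tax cost = 4.51% × (1 − 39%) = 2.7511%.
Mortgage bonds: weight = 32.3/460.3 = 0.0702; after-tax cost = 6.7% × (1 − 39%) = 4.0870%.
WACC = 0.8581 × 16.3000% + 0.0717 × 2.7511% + 0.0702 × 4.0870% = 14.4716%.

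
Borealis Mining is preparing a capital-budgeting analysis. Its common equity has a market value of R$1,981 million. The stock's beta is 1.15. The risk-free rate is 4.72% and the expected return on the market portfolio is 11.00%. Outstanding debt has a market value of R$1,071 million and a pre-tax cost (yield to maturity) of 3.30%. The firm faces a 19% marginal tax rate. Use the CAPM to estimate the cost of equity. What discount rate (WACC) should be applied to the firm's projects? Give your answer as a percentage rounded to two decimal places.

Market risk premium = 11.0% − 4.72% = 6.28%.
Cost of equity via CAPM: Re = 4.72% + 1.15 × 6.28% = 11.9420%.
Total capital V = 1981 + 1071 = 3052.
Equity: weight = 1981/3052 = 0.6491; cost = 11.942%.
Debt: weight = 1071/3052 = 0.3509; after-tax cost = 3.3% × (1 − 19%) = 2.6730%.
WACC = 0.6491 × 11.9420% + 0.3509 × 2.6730% = 8.6893%.

8.69%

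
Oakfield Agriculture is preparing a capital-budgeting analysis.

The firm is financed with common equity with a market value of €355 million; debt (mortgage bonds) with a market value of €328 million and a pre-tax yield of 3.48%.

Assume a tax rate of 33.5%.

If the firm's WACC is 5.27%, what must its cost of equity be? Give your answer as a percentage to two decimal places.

8.00%

Total capital V = 355 + 328 = 683.
Equity weight = 355/683 = 0.5198.
Mortgage bonds weight = 328/683 = 0.4802.
Debt contribution = 0.4802 × 3.48% × (1 − 33.5%) = 1.1114%.
Required equity contribution = 5.27% − 1.1114% = 4.1586%.
Re = 4.1586% / 0.5198 = 8.0010%.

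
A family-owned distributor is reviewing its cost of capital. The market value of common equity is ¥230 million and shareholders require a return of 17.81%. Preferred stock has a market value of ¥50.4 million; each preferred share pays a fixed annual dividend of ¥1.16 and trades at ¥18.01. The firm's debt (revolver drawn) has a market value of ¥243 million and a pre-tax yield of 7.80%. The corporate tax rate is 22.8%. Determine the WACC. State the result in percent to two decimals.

11.24%

Cost of preferred: Rp = 1.16 / 18.01 = 6.4409%.
Total capital V = 230 + 50.4 + 243 = 523.4.
Equity: weight = 230/523.4 = 0.4394; cost = 17.81%.
Preferred: weight = 50.4/523.4 = 0.0963; cost = 6.4409%.
Revolver drawn: weight = 243/523.4 = 0.4643; after-tax cost = 7.8% × (1 − 22.8%) = 6.0216%.
WACC = 0.4394 × 17.8100% + 0.0963 × 6.4409% + 0.4643 × 6.0216% = 11.2422%.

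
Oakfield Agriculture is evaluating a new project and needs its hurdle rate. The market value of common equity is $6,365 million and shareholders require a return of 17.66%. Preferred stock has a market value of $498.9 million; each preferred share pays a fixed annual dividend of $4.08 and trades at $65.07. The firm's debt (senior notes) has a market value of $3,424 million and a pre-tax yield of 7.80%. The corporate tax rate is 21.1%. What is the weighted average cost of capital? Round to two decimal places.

Cost of preferred: Rp = 4.08 / 65.07 = 6.2702%.
Total capital V = 6365 + 498.9 + 3424 = 10287.9.
Equity: weight = 6365/10287.9 = 0.6187; cost = 17.66%.
Preferred: weight = 498.9/10287.9 = 0.0485; cost = 6.2702%.
Senior notes: weight = 3424/10287.9 = 0.3328; after-tax cost = 7.8% × (1 − 21.1%) = 6.1542%.
WACC = 0.6187 × 17.6600% + 0.0485 × 6.2702% + 0.3328 × 6.1542% = 13.2783%.

13.28%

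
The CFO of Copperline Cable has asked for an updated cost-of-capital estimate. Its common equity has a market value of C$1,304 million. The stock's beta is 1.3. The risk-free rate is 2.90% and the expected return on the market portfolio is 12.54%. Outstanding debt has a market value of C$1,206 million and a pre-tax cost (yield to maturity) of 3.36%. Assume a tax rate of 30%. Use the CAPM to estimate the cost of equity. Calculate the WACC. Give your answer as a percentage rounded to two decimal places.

9.15%

Market risk premium = 12.54% − 2.9% = 9.64%.
Cost of equity via CAPM: Re = 2.9% + 1.3 × 9.64% = 15.4320%.
Total capital V = 1304 + 1206 = 2510.
Equity: weight = 1304/2510 = 0.5195; cost = 15.432%.
Debt: weight = 1206/2510 = 0.4805; after-tax cost = 3.36% × (1 − 30%) = 2.3520%.
WACC = 0.5195 × 15.4320% + 0.4805 × 2.3520% = 9.1473%.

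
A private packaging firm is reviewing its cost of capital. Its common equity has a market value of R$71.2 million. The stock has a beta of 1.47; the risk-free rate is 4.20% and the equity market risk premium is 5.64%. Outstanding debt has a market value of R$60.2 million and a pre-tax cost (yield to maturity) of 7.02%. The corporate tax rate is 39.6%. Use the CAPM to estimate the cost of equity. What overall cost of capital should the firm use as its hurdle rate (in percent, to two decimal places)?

Cost of equity via CAPM: Re = 4.2% + 1.47 × 5.64% = 12.4908%.
Total capital V = 71.2 + 60.2 = 131.4.
Equity: weight = 71.2/131.4 = 0.5419; cost = 12.4908%.
Debt: weight = 60.2/131.4 = 0.4581; after-tax cost = 7.02% × (1 − 39.6%) = 4.2401%.
WACC = 0.5419 × 12.4908% + 0.4581 × 4.2401% = 8.7108%.

8.71%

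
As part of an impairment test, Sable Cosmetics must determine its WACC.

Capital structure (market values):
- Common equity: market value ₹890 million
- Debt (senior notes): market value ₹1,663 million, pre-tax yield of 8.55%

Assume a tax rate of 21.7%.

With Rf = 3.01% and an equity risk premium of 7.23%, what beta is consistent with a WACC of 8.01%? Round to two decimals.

1.03

Total capital V = 890 + 1663 = 2553.
Equity weight = 890/2553 = 0.3486.
Senior notes weight = 1663/2553 = 0.6514.
Debt contribution = 0.6514 × 8.55% × (1 − 21.7%) = 4.3608%.
Required equity contribution = 8.01% − 4.3608% = 3.6492%  ⇒  Re = 10.4678%.
CAPM: 10.4678% = 3.01% + β × 7.23%  ⇒  β = 1.0315.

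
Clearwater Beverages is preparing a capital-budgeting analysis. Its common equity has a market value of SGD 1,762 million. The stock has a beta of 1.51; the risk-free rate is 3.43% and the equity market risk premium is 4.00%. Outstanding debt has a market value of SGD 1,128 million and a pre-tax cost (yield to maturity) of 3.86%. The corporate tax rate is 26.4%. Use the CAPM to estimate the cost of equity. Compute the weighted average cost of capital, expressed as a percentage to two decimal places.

6.88%

Cost of equity via CAPM: Re = 3.43% + 1.51 × 4.0% = 9.4700%.
Total capital V = 1762 + 1128 = 2890.
Equity: weight = 1762/2890 = 0.6097; cost = 9.47%.
Debt: weight = 1128/2890 = 0.3903; after-tax cost = 3.86% × (1 − 26.4%) = 2.8410%.
WACC = 0.6097 × 9.4700% + 0.3903 × 2.8410% = 6.8826%.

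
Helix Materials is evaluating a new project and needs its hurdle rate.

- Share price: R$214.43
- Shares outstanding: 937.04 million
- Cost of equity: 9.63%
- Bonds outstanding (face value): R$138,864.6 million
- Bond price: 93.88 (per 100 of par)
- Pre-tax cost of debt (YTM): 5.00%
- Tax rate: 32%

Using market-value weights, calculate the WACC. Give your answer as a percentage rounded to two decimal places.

7.18%

Market value of equity E = 214.43 × 937.04m = 200929.4872m. Market value of debt D = 138864.6m × 93.88/100 = 130366.08648m.
Total capital V = 200929.4872 + 130366.08648 = 331295.57368.
Equity: weight = 200929.4872/331295.57368 = 0.6065; cost = 9.63%.
Bonds outstanding: weight = 130366.08648/331295.57368 = 0.3935; after-tax cost = 5% × (1 − 32%) = 3.4000%.
WACC = 0.6065 × 9.6300% + 0.3935 × 3.4000% = 7.1785%.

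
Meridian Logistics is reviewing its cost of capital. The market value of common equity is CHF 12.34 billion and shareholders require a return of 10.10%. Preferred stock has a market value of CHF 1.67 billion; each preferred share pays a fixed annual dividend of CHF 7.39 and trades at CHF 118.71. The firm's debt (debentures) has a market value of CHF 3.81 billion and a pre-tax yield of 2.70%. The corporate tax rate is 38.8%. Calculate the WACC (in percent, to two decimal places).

7.93%

Cost of preferred: Rp = 7.39 / 118.71 = 6.2253%.
Total capital V = 12.34 + 1.67 + 3.81 = 17.82.
Equity: weight = 12.34/17.82 = 0.6925; cost = 10.1%.
Preferred: weight = 1.67/17.82 = 0.0937; cost = 6.2253%.
Debentures: weight = 3.81/17.82 = 0.2138; after-tax cost = 2.7% × (1 − 38.8%) = 1.6524%.
WACC = 0.6925 × 10.1000% + 0.0937 × 6.2253% + 0.2138 × 1.6524% = 7.9307%.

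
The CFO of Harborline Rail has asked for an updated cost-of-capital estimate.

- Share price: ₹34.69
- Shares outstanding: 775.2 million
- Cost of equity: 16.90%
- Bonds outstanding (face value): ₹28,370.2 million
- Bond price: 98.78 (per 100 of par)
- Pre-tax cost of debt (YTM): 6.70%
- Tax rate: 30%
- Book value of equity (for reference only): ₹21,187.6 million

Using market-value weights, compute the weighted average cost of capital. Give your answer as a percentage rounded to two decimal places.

Market value of equity E = 34.69 × 775.2m = 26891.688m. Market value of debt D = 28370.2m × 98.78/100 = 28024.08356m.
Total capital V = 26891.688 + 28024.08356 = 54915.77156.
Equity: weight = 26891.688/54915.77156 = 0.4897; cost = 16.9%.
Bonds outstanding: weight = 28024.08356/54915.77156 = 0.5103; after-tax cost = 6.7% × (1 − 30%) = 4.6900%.
WACC = 0.4897 × 16.9000% + 0.5103 × 4.6900% = 10.6691%.

10.67%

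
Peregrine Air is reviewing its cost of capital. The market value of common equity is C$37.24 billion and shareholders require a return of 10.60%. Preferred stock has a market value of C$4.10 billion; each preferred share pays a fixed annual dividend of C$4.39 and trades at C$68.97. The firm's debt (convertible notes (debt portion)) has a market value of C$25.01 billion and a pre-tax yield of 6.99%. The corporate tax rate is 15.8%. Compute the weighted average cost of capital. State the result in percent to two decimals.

8.56%

Cost of preferred: Rp = 4.39 / 68.97 = 6.3651%.
Total capital V = 37.24 + 4.1 + 25.01 = 66.35.
Equity: weight = 37.24/66.35 = 0.5613; cost = 10.6%.
Preferred: weight = 4.1/66.35 = 0.0618; cost = 6.3651%.
Convertible notes (debt portion): weight = 25.01/66.35 = 0.3769; after-tax cost = 6.99% × (1 − 15.8%) = 5.8856%.
WACC = 0.5613 × 10.6000% + 0.0618 × 6.3651% + 0.3769 × 5.8856% = 8.5613%.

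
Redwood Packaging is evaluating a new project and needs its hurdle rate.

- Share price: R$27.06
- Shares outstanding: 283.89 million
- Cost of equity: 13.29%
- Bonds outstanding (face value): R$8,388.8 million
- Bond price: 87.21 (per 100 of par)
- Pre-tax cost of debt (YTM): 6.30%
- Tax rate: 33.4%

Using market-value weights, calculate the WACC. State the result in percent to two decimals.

Market value of equity E = 27.06 × 283.89m = 7682.0634m. Market value of debt D = 8388.8m × 87.21/100 = 7315.87248m.
Total capital V = 7682.0634 + 7315.87248 = 14997.93588.
Equity: weight = 7682.0634/14997.93588 = 0.5122; cost = 13.29%.
Bonds outstanding: weight = 7315.87248/14997.93588 = 0.4878; after-tax cost = 6.3% × (1 − 33.4%) = 4.1958%.
WACC = 0.5122 × 13.2900% + 0.4878 × 4.1958% = 8.8539%.

8.85%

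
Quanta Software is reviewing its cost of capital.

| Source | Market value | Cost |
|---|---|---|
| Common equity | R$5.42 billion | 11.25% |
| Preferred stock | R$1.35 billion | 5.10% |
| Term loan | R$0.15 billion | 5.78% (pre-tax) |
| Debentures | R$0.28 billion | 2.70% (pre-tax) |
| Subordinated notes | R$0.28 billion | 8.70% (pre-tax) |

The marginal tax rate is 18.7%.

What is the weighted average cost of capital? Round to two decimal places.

9.51%

Total capital V = 5.42 + 1.35 + 0.15 + 0.28 + 0.28 = 7.48.
Equity: weight = 5.42/7.48 = 0.7246; cost = 11.25%.
Preferred: weight = 1.35/7.48 = 0.1805; cost = 5.1%.
Term loan: weight = 0.15/7.48 = 0.0201; after-tax cost = 5.78% × (1 − 18.7%) = 4.6991%.
Debentures: weight = 0.28/7.48 = 0.0374; after-tax cost = 2.7% × (1 − 18.7%) = 2.1951%.
Subordinated notes: weight = 0.28/7.48 = 0.0374; after-tax cost = 8.7% × (1 − 18.7%) = 7.0731%.
WACC = 0.7246 × 11.2500% + 0.1805 × 5.1000% + 0.0201 × 4.6991% + 0.0374 × 2.1951% + 0.0374 × 7.0731% = 9.5134%.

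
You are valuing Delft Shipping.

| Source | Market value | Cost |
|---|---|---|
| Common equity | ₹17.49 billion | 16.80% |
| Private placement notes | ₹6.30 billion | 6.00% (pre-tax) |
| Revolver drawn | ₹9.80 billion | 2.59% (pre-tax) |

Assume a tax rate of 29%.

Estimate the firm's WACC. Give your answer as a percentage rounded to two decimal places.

Total capital V = 17.49 + 6.3 + 9.8 = 33.59.
Equity: weight = 17.49/33.59 = 0.5207; cost = 16.8%.
Private placement notes: weight = 6.3/33.59 = 0.1876; after-tax cost = 6% × (1 − 29%) = 4.2600%.
Revolver drawn: weight = 9.8/33.59 = 0.2918; after-tax cost = 2.59% × (1 − 29%) = 1.8389%.
WACC = 0.5207 × 16.8000% + 0.1876 × 4.2600% + 0.2918 × 1.8389% = 10.0831%.

10.08%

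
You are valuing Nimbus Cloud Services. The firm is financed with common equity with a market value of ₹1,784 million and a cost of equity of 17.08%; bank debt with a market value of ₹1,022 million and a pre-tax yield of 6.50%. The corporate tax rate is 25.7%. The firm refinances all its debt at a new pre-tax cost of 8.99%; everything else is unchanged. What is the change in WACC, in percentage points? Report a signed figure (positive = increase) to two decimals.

+0.67 pp

Current WACC:
Total capital V = 1784 + 1022 = 2806.
Equity: weight = 1784/2806 = 0.6358; cost = 17.08%.
Bank debt: weight = 1022/2806 = 0.3642; after-tax cost = 6.5% × (1 − 25.7%) = 4.8295%.
WACC = 0.6358 × 17.0800% + 0.3642 × 4.8295% = 12.6181%.
After the change:
Total capital V = 1784 + 1022 = 2806.
Equity: weight = 1784/2806 = 0.6358; cost = 17.08%.
Bank debt: weight = 1022/2806 = 0.3642; after-tax cost = 8.99% × (1 − 25.7%) = 6.6796%.
WACC = 0.6358 × 17.0800% + 0.3642 × 6.6796% = 13.2920%.
Change in WACC = 13.2920% − 12.6181% = 0.6738 pp.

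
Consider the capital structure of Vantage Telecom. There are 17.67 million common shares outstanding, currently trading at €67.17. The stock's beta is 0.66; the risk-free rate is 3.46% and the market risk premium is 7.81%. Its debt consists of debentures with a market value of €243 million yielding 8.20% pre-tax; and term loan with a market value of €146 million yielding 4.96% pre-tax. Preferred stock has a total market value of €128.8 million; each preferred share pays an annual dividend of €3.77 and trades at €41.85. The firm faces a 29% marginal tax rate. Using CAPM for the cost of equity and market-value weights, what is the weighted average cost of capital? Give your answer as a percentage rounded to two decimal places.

Cost of equity via CAPM: Re = 3.46% + 0.66 × 7.81% = 8.6146%.
Cost of preferred: Rp = 3.77 / 41.85 = 9.0084%.
Market value of equity E = 67.17 × 17.67m = 1186.8939m.
Total capital V = 1186.8939 + 128.8 + 243 + 146 = 1704.6939.
Equity: weight = 1186.8939/1704.6939 = 0.6963; cost = 8.6146%.
Preferred: weight = 128.8/1704.6939 = 0.0756; cost = 9.0084%.
Debentures: weight = 243/1704.6939 = 0.1425; after-tax cost = 8.2% × (1 − 29%) = 5.8220%.
Term loan: weight = 146/1704.6939 = 0.0856; after-tax cost = 4.96% × (1 − 29%) = 3.5216%.
WACC = 0.6963 × 8.6146% + 0.0756 × 9.0084% + 0.1425 × 5.8220% + 0.0856 × 3.5216% = 7.8101%.

7.81%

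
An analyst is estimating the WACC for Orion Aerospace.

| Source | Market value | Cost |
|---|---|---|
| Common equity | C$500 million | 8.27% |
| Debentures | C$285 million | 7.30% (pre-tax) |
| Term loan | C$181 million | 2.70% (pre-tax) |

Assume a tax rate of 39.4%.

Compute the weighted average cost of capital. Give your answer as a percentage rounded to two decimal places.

5.89%

Total capital V = 500 + 285 + 181 = 966.
Equity: weight = 500/966 = 0.5176; cost = 8.27%.
Debentures: weight = 285/966 = 0.2950; after-tax cost = 7.3% × (1 − 39.4%) = 4.4238%.
Term loan: weight = 181/966 = 0.1874; after-tax cost = 2.7% × (1 − 39.4%) = 1.6362%.
WACC = 0.5176 × 8.2700% + 0.2950 × 4.4238% + 0.1874 × 1.6362% = 5.8923%.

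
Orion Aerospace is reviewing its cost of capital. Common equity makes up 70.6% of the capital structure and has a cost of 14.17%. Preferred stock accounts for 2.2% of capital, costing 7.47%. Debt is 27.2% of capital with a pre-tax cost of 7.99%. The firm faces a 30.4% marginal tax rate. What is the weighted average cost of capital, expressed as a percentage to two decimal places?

11.68%

After-tax cost of debt = 7.99% × (1 − 30.4%) = 5.5610%.
WACC = 0.706 × 14.1700% + 0.022 × 7.4700% + 0.272 × 5.5610% = 11.6810%.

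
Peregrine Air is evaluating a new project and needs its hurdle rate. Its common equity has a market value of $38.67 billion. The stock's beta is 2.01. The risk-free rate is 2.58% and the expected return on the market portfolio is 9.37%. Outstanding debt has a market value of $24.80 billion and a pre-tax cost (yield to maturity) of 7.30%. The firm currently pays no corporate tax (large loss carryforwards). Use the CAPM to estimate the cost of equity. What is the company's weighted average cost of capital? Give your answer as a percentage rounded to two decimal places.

Market risk premium = 9.37% − 2.58% = 6.79%.
Cost of equity via CAPM: Re = 2.58% + 2.01 × 6.79% = 16.2279%.
Total capital V = 38.67 + 24.8 = 63.47.
Equity: weight = 38.67/63.47 = 0.6093; cost = 16.2279%.
Debt: weight = 24.8/63.47 = 0.3907; after-tax cost = 7.3% × (1 − 0%) = 7.3000%.
WACC = 0.6093 × 16.2279% + 0.3907 × 7.3000% = 12.7395%.

12.74%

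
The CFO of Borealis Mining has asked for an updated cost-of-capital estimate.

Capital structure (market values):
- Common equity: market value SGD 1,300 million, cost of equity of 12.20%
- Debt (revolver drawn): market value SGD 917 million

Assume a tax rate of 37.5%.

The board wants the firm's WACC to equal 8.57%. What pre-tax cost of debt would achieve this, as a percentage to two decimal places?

5.48%

Total capital V = 1300 + 917 = 2217.
Equity weight = 1300/2217 = 0.5864.
Revolver drawn weight = 917/2217 = 0.4136.
Equity contribution = 0.5864 × 12.2% = 7.1538%.
Remaining for debt = 8.57% − 7.1538% = 1.4162%.
Rd × (1 − 37.5%) × 0.4136 = 1.4162%  ⇒  Rd = 5.4782%.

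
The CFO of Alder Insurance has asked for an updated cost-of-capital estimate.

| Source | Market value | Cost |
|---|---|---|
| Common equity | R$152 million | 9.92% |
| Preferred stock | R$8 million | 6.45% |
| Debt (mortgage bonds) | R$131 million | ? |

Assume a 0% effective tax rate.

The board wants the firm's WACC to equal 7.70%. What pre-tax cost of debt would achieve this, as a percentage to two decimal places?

5.20%

Total capital V = 152 + 8 + 131 = 291.
Equity weight = 152/291 = 0.5223.
Preferred weight = 8/291 = 0.0275.
Mortgage bonds weight = 131/291 = 0.4502.
Equity contribution = 0.5223 × 9.92% = 5.1816%.
Preferred contribution = 0.0275 × 6.45% = 0.1773%.
Remaining for debt = 7.7% − 5.3589% = 2.3411%.
Rd × (1 − 0%) × 0.4502 = 2.3411%  ⇒  Rd = 5.2005%.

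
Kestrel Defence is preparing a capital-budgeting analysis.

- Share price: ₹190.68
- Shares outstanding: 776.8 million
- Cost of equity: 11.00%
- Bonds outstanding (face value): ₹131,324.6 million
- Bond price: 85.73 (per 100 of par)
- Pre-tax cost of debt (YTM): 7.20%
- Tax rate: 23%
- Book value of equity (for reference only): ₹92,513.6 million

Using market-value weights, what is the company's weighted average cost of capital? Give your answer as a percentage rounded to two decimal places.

8.64%

Market value of equity E = 190.68 × 776.8m = 148120.224m. Market value of debt D = 131324.6m × 85.73/100 = 112584.57958m.
Total capital V = 148120.224 + 112584.57958 = 260704.80358.
Equity: weight = 148120.224/260704.80358 = 0.5682; cost = 11%.
Bonds outstanding: weight = 112584.57958/260704.80358 = 0.4318; after-tax cost = 7.2% × (1 − 23%) = 5.5440%.
WACC = 0.5682 × 11.0000% + 0.4318 × 5.5440% = 8.6438%.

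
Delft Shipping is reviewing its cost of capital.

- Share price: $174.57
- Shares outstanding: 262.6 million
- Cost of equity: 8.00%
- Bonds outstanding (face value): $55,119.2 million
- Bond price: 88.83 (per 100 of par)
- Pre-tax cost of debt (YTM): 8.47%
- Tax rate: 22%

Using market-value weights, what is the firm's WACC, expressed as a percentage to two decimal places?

Market value of equity E = 174.57 × 262.6m = 45842.082m. Market value of debt D = 55119.2m × 88.83/100 = 48962.38536m.
Total capital V = 45842.082 + 48962.38536 = 94804.46736.
Equity: weight = 45842.082/94804.46736 = 0.4835; cost = 8%.
Bonds outstanding: weight = 48962.38536/94804.46736 = 0.5165; after-tax cost = 8.47% × (1 − 22%) = 6.6066%.
WACC = 0.4835 × 8.0000% + 0.5165 × 6.6066% = 7.2804%.

7.28%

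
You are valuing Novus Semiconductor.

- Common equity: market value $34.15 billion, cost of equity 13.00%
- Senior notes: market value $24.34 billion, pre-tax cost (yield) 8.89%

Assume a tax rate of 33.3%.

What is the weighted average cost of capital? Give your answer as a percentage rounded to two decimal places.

Total capital V = 34.15 + 24.34 = 58.49.
Equity: weight = 34.15/58.49 = 0.5839; cost = 13%.
Senior notes: weight = 24.34/58.49 = 0.4161; after-tax cost = 8.89% × (1 − 33.3%) = 5.9296%.
WACC = 0.5839 × 13.0000% + 0.4161 × 5.9296% = 10.0577%.

10.06%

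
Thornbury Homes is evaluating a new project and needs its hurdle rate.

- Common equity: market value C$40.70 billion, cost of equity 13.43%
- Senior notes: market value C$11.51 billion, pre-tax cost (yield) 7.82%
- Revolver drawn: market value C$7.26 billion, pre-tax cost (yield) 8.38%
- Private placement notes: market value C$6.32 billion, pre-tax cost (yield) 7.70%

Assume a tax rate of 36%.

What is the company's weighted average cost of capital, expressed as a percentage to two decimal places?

10.25%

Total capital V = 40.7 + 11.51 + 7.26 + 6.32 = 65.79.
Equity: weight = 40.7/65.79 = 0.6186; cost = 13.43%.
Senior notes: weight = 11.51/65.79 = 0.1750; after-tax cost = 7.82% × (1 − 36%) = 5.0048%.
Revolver drawn: weight = 7.26/65.79 = 0.1104; after-tax cost = 8.38% × (1 − 36%) = 5.3632%.
Private placement notes: weight = 6.32/65.79 = 0.0961; after-tax cost = 7.7% × (1 − 36%) = 4.9280%.
WACC = 0.6186 × 13.4300% + 0.1750 × 5.0048% + 0.1104 × 5.3632% + 0.0961 × 4.9280% = 10.2491%.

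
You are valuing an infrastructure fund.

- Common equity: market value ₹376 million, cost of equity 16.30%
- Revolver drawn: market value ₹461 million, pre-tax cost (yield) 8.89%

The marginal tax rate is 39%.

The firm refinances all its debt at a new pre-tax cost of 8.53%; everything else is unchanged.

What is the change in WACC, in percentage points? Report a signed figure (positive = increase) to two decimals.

-0.12 pp

Current WACC:
Total capital V = 376 + 461 = 837.
Equity: weight = 376/837 = 0.4492; cost = 16.3%.
Revolver drawn: weight = 461/837 = 0.5508; after-tax cost = 8.89% × (1 − 39%) = 5.4229%.
WACC = 0.4492 × 16.3000% + 0.5508 × 5.4229% = 10.3091%.
After the change:
Total capital V = 376 + 461 = 837.
Equity: weight = 376/837 = 0.4492; cost = 16.3%.
Revolver drawn: weight = 461/837 = 0.5508; after-tax cost = 8.53% × (1 − 39%) = 5.2033%.
WACC = 0.4492 × 16.3000% + 0.5508 × 5.2033% = 10.1882%.
Change in WACC = 10.1882% − 10.3091% = -0.1210 pp.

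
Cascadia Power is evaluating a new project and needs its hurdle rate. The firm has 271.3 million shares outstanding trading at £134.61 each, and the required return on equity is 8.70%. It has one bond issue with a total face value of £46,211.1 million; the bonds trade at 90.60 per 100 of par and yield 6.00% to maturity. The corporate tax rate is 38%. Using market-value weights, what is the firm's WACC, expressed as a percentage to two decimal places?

Market value of equity E = 134.61 × 271.3m = 36519.693m. Market value of debt D = 46211.1m × 90.6/100 = 41867.2566m.
Total capital V = 36519.693 + 41867.2566 = 78386.9496.
Equity: weight = 36519.693/78386.9496 = 0.4659; cost = 8.7%.
Bonds outstanding: weight = 41867.2566/78386.9496 = 0.5341; after-tax cost = 6% × (1 − 38%) = 3.7200%.
WACC = 0.4659 × 8.7000% + 0.5341 × 3.7200% = 6.0401%.

6.04%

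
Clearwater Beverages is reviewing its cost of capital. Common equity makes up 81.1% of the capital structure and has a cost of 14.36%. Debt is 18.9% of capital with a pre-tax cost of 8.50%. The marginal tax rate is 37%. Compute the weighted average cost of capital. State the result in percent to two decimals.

After-tax cost of debt = 8.5% × (1 − 37%) = 5.3550%.
WACC = 0.811 × 14.3600% + 0.189 × 5.3550% = 12.6581%.

12.66%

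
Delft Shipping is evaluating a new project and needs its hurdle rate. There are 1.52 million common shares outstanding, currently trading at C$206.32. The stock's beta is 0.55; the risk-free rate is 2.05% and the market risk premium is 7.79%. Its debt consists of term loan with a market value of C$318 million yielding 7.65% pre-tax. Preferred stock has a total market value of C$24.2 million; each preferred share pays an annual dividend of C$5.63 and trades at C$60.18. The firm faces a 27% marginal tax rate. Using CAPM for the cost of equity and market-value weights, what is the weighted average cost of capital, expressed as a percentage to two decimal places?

6.08%

Cost of equity via CAPM: Re = 2.05% + 0.55 × 7.79% = 6.3345%.
Cost of preferred: Rp = 5.63 / 60.18 = 9.3553%.
Market value of equity E = 206.32 × 1.52m = 313.6064m.
Total capital V = 313.6064 + 24.2 + 318 = 655.8064.
Equity: weight = 313.6064/655.8064 = 0.4782; cost = 6.3345%.
Preferred: weight = 24.2/655.8064 = 0.0369; cost = 9.3553%.
Term loan: weight = 318/655.8064 = 0.4849; after-tax cost = 7.65% × (1 − 27%) = 5.5845%.
WACC = 0.4782 × 6.3345% + 0.0369 × 9.3553% + 0.4849 × 5.5845% = 6.0823%.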